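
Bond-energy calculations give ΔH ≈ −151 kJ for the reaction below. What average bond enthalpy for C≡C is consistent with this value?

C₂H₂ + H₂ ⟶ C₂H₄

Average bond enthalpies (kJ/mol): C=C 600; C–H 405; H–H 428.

D(C≡C) ≈ 831 kJ/mol

Let D be the C≡C bond energy.
Σ(broken) = 1×D + 2×405 + 1×428 = 1238 + D
Σ(formed) = 4×405 + 1×600 = 2220
ΔH = Σ(broken) − Σ(formed) = (1238 + D) − (2220) = −982 + D
Setting this equal to −151 kJ gives D = 831 kJ/mol.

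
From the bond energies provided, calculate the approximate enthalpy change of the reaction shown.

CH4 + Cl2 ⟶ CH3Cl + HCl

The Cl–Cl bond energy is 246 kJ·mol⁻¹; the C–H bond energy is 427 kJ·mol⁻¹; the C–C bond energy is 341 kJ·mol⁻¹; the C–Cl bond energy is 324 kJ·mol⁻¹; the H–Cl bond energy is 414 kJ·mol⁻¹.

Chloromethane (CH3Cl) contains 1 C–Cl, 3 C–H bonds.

ΔH ≈ −65 kJ

Bonds broken (reactants):
  C–H: 4 × 427 = 1708
  Cl–Cl: 1 × 246 = 246
  Σ(broken) = 1954 kJ
Bonds formed (products):
  C–Cl: 1 × 324 = 324
  C–H: 3 × 427 = 1281
  H–Cl: 1 × 414 = 414
  Σ(formed) = 2019 kJ
ΔH = Σ(broken) − Σ(formed) = 1954 − 2019 = −65 kJ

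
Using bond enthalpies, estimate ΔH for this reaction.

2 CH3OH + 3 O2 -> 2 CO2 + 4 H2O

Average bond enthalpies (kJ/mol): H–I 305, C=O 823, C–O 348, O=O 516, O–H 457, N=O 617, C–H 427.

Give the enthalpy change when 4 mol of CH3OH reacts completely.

Bonds broken (reactants):
  C–H: 6 × 427 = 2562
  C–O: 2 × 348 = 696
  O–H: 2 × 457 = 914
  O=O: 3 × 516 = 1548
  Σ(broken) = 5720 kJ
Bonds formed (products):
  C=O: 4 × 823 = 3292
  O–H: 8 × 457 = 3656
  Σ(formed) = 6948 kJ
ΔH = Σ(broken) − Σ(formed) = 5720 − 6948 = −1228 kJ
For 2× the reaction as written: 2 × (−1228) = −2456 kJ

ΔH = −2456 kJ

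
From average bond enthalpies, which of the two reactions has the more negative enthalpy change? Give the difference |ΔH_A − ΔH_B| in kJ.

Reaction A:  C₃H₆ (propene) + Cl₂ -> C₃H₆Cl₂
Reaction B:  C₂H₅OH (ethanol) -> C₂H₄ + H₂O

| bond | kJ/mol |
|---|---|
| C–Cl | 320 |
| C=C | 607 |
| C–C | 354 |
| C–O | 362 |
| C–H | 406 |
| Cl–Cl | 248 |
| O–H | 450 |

Reaction A:
  Bonds broken (reactants):
    C–C: 1 × 354 = 354
    C–H: 6 × 406 = 2436
    C=C: 1 × 607 = 607
    Cl–Cl: 1 × 248 = 248
    Σ(broken) = 3645 kJ
  Bonds formed (products):
    C–C: 2 × 354 = 708
    C–Cl: 2 × 320 = 640
    C–H: 6 × 406 = 2436
    Σ(formed) = 3784 kJ
  ΔH_A = 3645 − 3784 = −139 kJ
Reaction B:
  Bonds broken (reactants):
    C–C: 1 × 354 = 354
    C–H: 5 × 406 = 2030
    C–O: 1 × 362 = 362
    O–H: 1 × 450 = 450
    Σ(broken) = 3196 kJ
  Bonds formed (products):
    C–H: 4 × 406 = 1624
    C=C: 1 × 607 = 607
    O–H: 2 × 450 = 900
    Σ(formed) = 3131 kJ
  ΔH_B = 3196 − 3131 = +65 kJ
ΔH_A − ΔH_B = −204 kJ, so reaction A has the more negative ΔH; |ΔH_A − ΔH_B| = 204 kJ.

Reaction A, by 204 kJ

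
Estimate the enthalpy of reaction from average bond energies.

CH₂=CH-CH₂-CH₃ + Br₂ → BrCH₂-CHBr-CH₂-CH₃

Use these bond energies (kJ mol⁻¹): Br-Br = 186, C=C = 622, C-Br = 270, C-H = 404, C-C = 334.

ΔH ≈ −66 kJ

Bonds broken (reactants):
  Br-Br: 1 × 186 = 186
  C-C: 2 × 334 = 668
  C-H: 8 × 404 = 3232
  C=C: 1 × 622 = 622
  Σ(broken) = 4708 kJ
Bonds formed (products):
  C-Br: 2 × 270 = 540
  C-C: 3 × 334 = 1002
  C-H: 8 × 404 = 3232
  Σ(formed) = 4774 kJ
ΔH = Σ(broken) − Σ(formed) = 4708 − 4774 = −66 kJ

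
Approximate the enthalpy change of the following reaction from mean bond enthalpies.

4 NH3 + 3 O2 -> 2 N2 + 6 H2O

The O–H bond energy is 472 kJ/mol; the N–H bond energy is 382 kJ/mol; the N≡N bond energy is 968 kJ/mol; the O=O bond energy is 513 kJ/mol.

ΔH ≈ −1477 kJ

Bonds broken (reactants):
  N–H: 12 × 382 = 4584
  O=O: 3 × 513 = 1539
  Σ(broken) = 6123 kJ
Bonds formed (products):
  N≡N: 2 × 968 = 1936
  O–H: 12 × 472 = 5664
  Σ(formed) = 7600 kJ
ΔH = Σ(broken) − Σ(formed) = 6123 − 7600 = −1477 kJ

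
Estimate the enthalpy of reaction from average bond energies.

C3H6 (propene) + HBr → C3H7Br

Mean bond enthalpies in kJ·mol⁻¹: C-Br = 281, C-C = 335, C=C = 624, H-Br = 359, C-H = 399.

ΔH ≈ −32 kJ

Bonds broken (reactants):
  C-C: 1 × 335 = 335
  C-H: 6 × 399 = 2394
  C=C: 1 × 624 = 624
  H-Br: 1 × 359 = 359
  Σ(broken) = 3712 kJ
Bonds formed (products):
  C-Br: 1 × 281 = 281
  C-C: 2 × 335 = 670
  C-H: 7 × 399 = 2793
  Σ(formed) = 3744 kJ
ΔH = Σ(broken) − Σ(formed) = 3712 − 3744 = −32 kJ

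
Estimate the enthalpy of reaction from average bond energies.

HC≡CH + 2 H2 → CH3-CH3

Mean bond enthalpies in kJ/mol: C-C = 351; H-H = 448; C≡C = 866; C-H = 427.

ΔH ≈ −297 kJ

Bonds broken (reactants):
  C≡C: 1 × 866 = 866
  C-H: 2 × 427 = 854
  H-H: 2 × 448 = 896
  Σ(broken) = 2616 kJ
Bonds formed (products):
  C-C: 1 × 351 = 351
  C-H: 6 × 427 = 2562
  Σ(formed) = 2913 kJ
ΔH = Σ(broken) − Σ(formed) = 2616 − 2913 = −297 kJ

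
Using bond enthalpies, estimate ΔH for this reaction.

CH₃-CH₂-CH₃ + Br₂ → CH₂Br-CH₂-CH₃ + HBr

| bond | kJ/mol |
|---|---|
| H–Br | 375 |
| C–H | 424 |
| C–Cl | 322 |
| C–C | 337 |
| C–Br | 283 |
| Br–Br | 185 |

ΔH ≈ −49 kJ

Bonds broken (reactants):
  Br–Br: 1 × 185 = 185
  C–C: 2 × 337 = 674
  C–H: 8 × 424 = 3392
  Σ(broken) = 4251 kJ
Bonds formed (products):
  C–Br: 1 × 283 = 283
  C–C: 2 × 337 = 674
  C–H: 7 × 424 = 2968
  H–Br: 1 × 375 = 375
  Σ(formed) = 4300 kJ
ΔH = Σ(broken) − Σ(formed) = 4251 − 4300 = −49 kJ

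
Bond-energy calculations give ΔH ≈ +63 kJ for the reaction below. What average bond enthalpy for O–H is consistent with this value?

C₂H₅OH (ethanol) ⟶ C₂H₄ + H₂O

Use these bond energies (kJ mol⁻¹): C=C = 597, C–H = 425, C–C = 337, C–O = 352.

D(O–H) ≈ 454 kJ/mol

Let D be the O–H bond energy.
Σ(broken) = 1×337 + 5×425 + 1×352 + 1×D = 2814 + D
Σ(formed) = 4×425 + 1×597 + 2×D = 2297 + 2D
ΔH = Σ(broken) − Σ(formed) = (2814 + D) − (2297 + 2D) = +517 − D
Setting this equal to +63 kJ gives D = 454 kJ/mol.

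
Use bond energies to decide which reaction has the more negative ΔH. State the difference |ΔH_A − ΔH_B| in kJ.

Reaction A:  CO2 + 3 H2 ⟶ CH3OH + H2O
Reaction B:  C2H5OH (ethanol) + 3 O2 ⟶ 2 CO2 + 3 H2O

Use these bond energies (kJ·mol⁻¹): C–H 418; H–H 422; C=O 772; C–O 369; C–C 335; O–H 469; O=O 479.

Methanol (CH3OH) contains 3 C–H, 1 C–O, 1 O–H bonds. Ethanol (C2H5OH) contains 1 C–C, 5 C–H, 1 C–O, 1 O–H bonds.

Reaction B, by 982 kJ

Reaction A:
  Bonds broken (reactants):
    C=O: 2 × 772 = 1544
    H–H: 3 × 422 = 1266
    Σ(broken) = 2810 kJ
  Bonds formed (products):
    C–H: 3 × 418 = 1254
    C–O: 1 × 369 = 369
    O–H: 3 × 469 = 1407
    Σ(formed) = 3030 kJ
  ΔH_A = 2810 − 3030 = −220 kJ
Reaction B:
  Bonds broken (reactants):
    C–C: 1 × 335 = 335
    C–H: 5 × 418 = 2090
    C–O: 1 × 369 = 369
    O–H: 1 × 469 = 469
    O=O: 3 × 479 = 1437
    Σ(broken) = 4700 kJ
  Bonds formed (products):
    C=O: 4 × 772 = 3088
    O–H: 6 × 469 = 2814
    Σ(formed) = 5902 kJ
  ΔH_B = 4700 − 5902 = −1202 kJ
ΔH_A − ΔH_B = +982 kJ, so reaction B has the more negative ΔH; |ΔH_A − ΔH_B| = 982 kJ.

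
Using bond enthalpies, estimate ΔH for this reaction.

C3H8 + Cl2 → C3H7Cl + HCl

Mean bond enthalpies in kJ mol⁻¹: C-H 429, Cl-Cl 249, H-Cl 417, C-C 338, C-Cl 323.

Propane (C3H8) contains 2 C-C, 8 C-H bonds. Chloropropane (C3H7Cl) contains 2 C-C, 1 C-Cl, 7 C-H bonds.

ΔH ≈ −62 kJ

Bonds broken (reactants):
  C-C: 2 × 338 = 676
  C-H: 8 × 429 = 3432
  Cl-Cl: 1 × 249 = 249
  Σ(broken) = 4357 kJ
Bonds formed (products):
  C-C: 2 × 338 = 676
  C-Cl: 1 × 323 = 323
  C-H: 7 × 429 = 3003
  H-Cl: 1 × 417 = 417
  Σ(formed) = 4419 kJ
ΔH = Σ(broken) − Σ(formed) = 4357 − 4419 = −62 kJ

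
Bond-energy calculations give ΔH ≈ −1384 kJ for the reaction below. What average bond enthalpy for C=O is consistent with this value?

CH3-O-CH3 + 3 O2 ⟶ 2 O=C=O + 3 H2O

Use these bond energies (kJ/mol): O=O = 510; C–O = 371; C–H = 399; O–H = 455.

Let D be the C=O bond energy.
Σ(broken) = 6×399 + 2×371 + 3×510 = 4666
Σ(formed) = 4×D + 6×455 = 2730 + 4D
ΔH = Σ(broken) − Σ(formed) = (4666) − (2730 + 4D) = +1936 − 4D
Setting this equal to −1384 kJ gives 4D = 3320, so D = 830 kJ/mol.

D(C=O) ≈ 830 kJ/mol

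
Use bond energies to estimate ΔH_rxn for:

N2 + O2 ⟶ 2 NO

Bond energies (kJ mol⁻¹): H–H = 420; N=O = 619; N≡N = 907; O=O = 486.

ΔH ≈ +155 kJ

Bonds broken (reactants):
  N≡N: 1 × 907 = 907
  O=O: 1 × 486 = 486
  Σ(broken) = 1393 kJ
Bonds formed (products):
  N=O: 2 × 619 = 1238
  Σ(formed) = 1238 kJ
ΔH = Σ(broken) − Σ(formed) = 1393 − 1238 = +155 kJ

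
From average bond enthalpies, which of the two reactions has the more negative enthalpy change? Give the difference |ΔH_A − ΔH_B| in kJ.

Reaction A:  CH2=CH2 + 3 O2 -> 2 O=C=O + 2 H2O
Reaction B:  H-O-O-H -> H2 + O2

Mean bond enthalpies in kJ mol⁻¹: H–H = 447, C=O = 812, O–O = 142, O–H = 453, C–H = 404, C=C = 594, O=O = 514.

Reaction A:
  Bonds broken (reactants):
    C–H: 4 × 404 = 1616
    C=C: 1 × 594 = 594
    O=O: 3 × 514 = 1542
    Σ(broken) = 3752 kJ
  Bonds formed (products):
    C=O: 4 × 812 = 3248
    O–H: 4 × 453 = 1812
    Σ(formed) = 5060 kJ
  ΔH_A = 3752 − 5060 = −1308 kJ
Reaction B:
  Bonds broken (reactants):
    O–H: 2 × 453 = 906
    O–O: 1 × 142 = 142
    Σ(broken) = 1048 kJ
  Bonds formed (products):
    H–H: 1 × 447 = 447
    O=O: 1 × 514 = 514
    Σ(formed) = 961 kJ
  ΔH_B = 1048 − 961 = +87 kJ
ΔH_A − ΔH_B = −1395 kJ, so reaction A has the more negative ΔH; |ΔH_A − ΔH_B| = 1395 kJ.

Reaction A, by 1395 kJ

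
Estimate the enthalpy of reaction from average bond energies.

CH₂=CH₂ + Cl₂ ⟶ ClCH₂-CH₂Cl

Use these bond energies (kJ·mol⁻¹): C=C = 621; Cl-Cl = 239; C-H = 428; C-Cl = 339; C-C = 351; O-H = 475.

ΔH ≈ −169 kJ

Bonds broken (reactants):
  C-H: 4 × 428 = 1712
  C=C: 1 × 621 = 621
  Cl-Cl: 1 × 239 = 239
  Σ(broken) = 2572 kJ
Bonds formed (products):
  C-C: 1 × 351 = 351
  C-Cl: 2 × 339 = 678
  C-H: 4 × 428 = 1712
  Σ(formed) = 2741 kJ
ΔH = Σ(broken) − Σ(formed) = 2572 − 2741 = −169 kJ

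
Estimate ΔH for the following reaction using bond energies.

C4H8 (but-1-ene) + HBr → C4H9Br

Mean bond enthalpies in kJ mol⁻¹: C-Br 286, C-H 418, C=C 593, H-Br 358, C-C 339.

ΔH ≈ −92 kJ

Bonds broken (reactants):
  C-C: 2 × 339 = 678
  C-H: 8 × 418 = 3344
  C=C: 1 × 593 = 593
  H-Br: 1 × 358 = 358
  Σ(broken) = 4973 kJ
Bonds formed (products):
  C-Br: 1 × 286 = 286
  C-C: 3 × 339 = 1017
  C-H: 9 × 418 = 3762
  Σ(formed) = 5065 kJ
ΔH = Σ(broken) − Σ(formed) = 4973 − 5065 = −92 kJ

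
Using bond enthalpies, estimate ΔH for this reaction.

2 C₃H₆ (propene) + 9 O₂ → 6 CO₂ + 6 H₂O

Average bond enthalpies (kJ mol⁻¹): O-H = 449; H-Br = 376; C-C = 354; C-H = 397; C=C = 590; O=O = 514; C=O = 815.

ΔH ≈ −3890 kJ

Bonds broken (reactants):
  C-C: 2 × 354 = 708
  C-H: 12 × 397 = 4764
  C=C: 2 × 590 = 1180
  O=O: 9 × 514 = 4626
  Σ(broken) = 11278 kJ
Bonds formed (products):
  C=O: 12 × 815 = 9780
  O-H: 12 × 449 = 5388
  Σ(formed) = 15168 kJ
ΔH = Σ(broken) − Σ(formed) = 11278 − 15168 = −3890 kJ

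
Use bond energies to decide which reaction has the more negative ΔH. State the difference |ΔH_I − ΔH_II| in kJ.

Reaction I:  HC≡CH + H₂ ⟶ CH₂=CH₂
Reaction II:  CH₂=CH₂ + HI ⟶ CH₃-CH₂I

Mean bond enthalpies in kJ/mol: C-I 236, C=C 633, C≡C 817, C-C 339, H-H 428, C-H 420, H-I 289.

Reaction I, by 155 kJ

Reaction I:
  Bonds broken (reactants):
    C≡C: 1 × 817 = 817
    C-H: 2 × 420 = 840
    H-H: 1 × 428 = 428
    Σ(broken) = 2085 kJ
  Bonds formed (products):
    C-H: 4 × 420 = 1680
    C=C: 1 × 633 = 633
    Σ(formed) = 2313 kJ
  ΔH_I = 2085 − 2313 = −228 kJ
Reaction II:
  Bonds broken (reactants):
    C-H: 4 × 420 = 1680
    C=C: 1 × 633 = 633
    H-I: 1 × 289 = 289
    Σ(broken) = 2602 kJ
  Bonds formed (products):
    C-C: 1 × 339 = 339
    C-H: 5 × 420 = 2100
    C-I: 1 × 236 = 236
    Σ(formed) = 2675 kJ
  ΔH_II = 2602 − 2675 = −73 kJ
ΔH_I − ΔH_II = −155 kJ, so reaction I has the more negative ΔH; |ΔH_I − ΔH_II| = 155 kJ.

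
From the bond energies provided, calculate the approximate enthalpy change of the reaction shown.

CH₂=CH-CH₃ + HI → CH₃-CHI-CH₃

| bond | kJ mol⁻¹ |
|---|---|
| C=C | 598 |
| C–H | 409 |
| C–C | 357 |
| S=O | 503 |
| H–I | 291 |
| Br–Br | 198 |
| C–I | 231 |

ΔH ≈ −108 kJ

Bonds broken (reactants):
  C–C: 1 × 357 = 357
  C–H: 6 × 409 = 2454
  C=C: 1 × 598 = 598
  H–I: 1 × 291 = 291
  Σ(broken) = 3700 kJ
Bonds formed (products):
  C–C: 2 × 357 = 714
  C–H: 7 × 409 = 2863
  C–I: 1 × 231 = 231
  Σ(formed) = 3808 kJ
ΔH = Σ(broken) − Σ(formed) = 3700 − 3808 = −108 kJ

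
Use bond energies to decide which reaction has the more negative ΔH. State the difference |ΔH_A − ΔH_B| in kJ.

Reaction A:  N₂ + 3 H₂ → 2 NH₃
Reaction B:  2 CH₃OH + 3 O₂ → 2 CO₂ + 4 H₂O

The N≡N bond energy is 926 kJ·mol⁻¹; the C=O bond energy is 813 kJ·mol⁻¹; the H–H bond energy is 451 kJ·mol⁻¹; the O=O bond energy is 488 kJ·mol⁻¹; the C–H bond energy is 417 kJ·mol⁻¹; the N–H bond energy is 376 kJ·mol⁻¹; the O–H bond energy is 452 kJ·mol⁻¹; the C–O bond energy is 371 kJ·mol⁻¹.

Reaction B, by 1279 kJ

Reaction A:
  Bonds broken (reactants):
    H–H: 3 × 451 = 1353
    N≡N: 1 × 926 = 926
    Σ(broken) = 2279 kJ
  Bonds formed (products):
    N–H: 6 × 376 = 2256
    Σ(formed) = 2256 kJ
  ΔH_A = 2279 − 2256 = +23 kJ
Reaction B:
  Bonds broken (reactants):
    C–H: 6 × 417 = 2502
    C–O: 2 × 371 = 742
    O–H: 2 × 452 = 904
    O=O: 3 × 488 = 1464
    Σ(broken) = 5612 kJ
  Bonds formed (products):
    C=O: 4 × 813 = 3252
    O–H: 8 × 452 = 3616
    Σ(formed) = 6868 kJ
  ΔH_B = 5612 − 6868 = −1256 kJ
ΔH_A − ΔH_B = +1279 kJ, so reaction B has the more negative ΔH; |ΔH_A − ΔH_B| = 1279 kJ.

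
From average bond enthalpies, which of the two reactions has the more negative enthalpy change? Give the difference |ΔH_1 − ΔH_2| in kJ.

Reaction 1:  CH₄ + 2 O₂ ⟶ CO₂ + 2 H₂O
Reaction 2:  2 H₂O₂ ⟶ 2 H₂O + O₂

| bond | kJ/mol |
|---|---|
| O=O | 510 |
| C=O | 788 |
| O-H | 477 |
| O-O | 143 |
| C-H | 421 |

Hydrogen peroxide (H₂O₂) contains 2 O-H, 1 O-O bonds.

Reaction 1, by 556 kJ

Reaction 1:
  Bonds broken (reactants):
    C-H: 4 × 421 = 1684
    O=O: 2 × 510 = 1020
    Σ(broken) = 2704 kJ
  Bonds formed (products):
    C=O: 2 × 788 = 1576
    O-H: 4 × 477 = 1908
    Σ(formed) = 3484 kJ
  ΔH_1 = 2704 − 3484 = −780 kJ
Reaction 2:
  Bonds broken (reactants):
    O-H: 4 × 477 = 1908
    O-O: 2 × 143 = 286
    Σ(broken) = 2194 kJ
  Bonds formed (products):
    O-H: 4 × 477 = 1908
    O=O: 1 × 510 = 510
    Σ(formed) = 2418 kJ
  ΔH_2 = 2194 − 2418 = −224 kJ
ΔH_1 − ΔH_2 = −556 kJ, so reaction 1 has the more negative ΔH; |ΔH_1 − ΔH_2| = 556 kJ.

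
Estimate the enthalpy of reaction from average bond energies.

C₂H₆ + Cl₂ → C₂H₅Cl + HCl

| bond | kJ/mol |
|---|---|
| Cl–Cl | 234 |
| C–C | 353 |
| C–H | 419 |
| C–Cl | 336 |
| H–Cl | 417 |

Bonds broken (reactants):
  C–C: 1 × 353 = 353
  C–H: 6 × 419 = 2514
  Cl–Cl: 1 × 234 = 234
  Σ(broken) = 3101 kJ
Bonds formed (products):
  C–C: 1 × 353 = 353
  C–Cl: 1 × 336 = 336
  C–H: 5 × 419 = 2095
  H–Cl: 1 × 417 = 417
  Σ(formed) = 3201 kJ
ΔH = Σ(broken) − Σ(formed) = 3101 − 3201 = −100 kJ

ΔH ≈ −100 kJ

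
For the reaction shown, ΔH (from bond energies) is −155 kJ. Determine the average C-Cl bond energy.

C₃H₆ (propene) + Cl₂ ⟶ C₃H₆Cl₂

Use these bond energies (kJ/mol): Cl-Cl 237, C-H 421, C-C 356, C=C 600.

Let D be the C-Cl bond energy.
Σ(broken) = 1×356 + 6×421 + 1×600 + 1×237 = 3719
Σ(formed) = 2×356 + 2×D + 6×421 = 3238 + 2D
ΔH = Σ(broken) − Σ(formed) = (3719) − (3238 + 2D) = +481 − 2D
Setting this equal to −155 kJ gives 2D = 636, so D = 318 kJ/mol.

D(C-Cl) ≈ 318 kJ/mol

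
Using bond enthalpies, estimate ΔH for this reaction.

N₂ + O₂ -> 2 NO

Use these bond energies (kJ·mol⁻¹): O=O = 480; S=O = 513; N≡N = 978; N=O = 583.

ΔH ≈ +292 kJ

Bonds broken (reactants):
  N≡N: 1 × 978 = 978
  O=O: 1 × 480 = 480
  Σ(broken) = 1458 kJ
Bonds formed (products):
  N=O: 2 × 583 = 1166
  Σ(formed) = 1166 kJ
ΔH = Σ(broken) − Σ(formed) = 1458 − 1166 = +292 kJ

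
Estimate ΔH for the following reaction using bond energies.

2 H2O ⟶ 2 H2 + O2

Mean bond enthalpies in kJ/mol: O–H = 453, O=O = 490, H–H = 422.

ΔH ≈ +478 kJ

Bonds broken (reactants):
  O–H: 4 × 453 = 1812
  Σ(broken) = 1812 kJ
Bonds formed (products):
  H–H: 2 × 422 = 844
  O=O: 1 × 490 = 490
  Σ(formed) = 1334 kJ
ΔH = Σ(broken) − Σ(formed) = 1812 − 1334 = +478 kJ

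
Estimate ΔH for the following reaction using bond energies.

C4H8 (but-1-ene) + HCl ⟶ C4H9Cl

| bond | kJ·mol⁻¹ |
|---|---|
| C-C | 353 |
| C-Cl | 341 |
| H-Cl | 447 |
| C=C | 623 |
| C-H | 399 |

ΔH ≈ −23 kJ

Bonds broken (reactants):
  C-C: 2 × 353 = 706
  C-H: 8 × 399 = 3192
  C=C: 1 × 623 = 623
  H-Cl: 1 × 447 = 447
  Σ(broken) = 4968 kJ
Bonds formed (products):
  C-C: 3 × 353 = 1059
  C-Cl: 1 × 341 = 341
  C-H: 9 × 399 = 3591
  Σ(formed) = 4991 kJ
ΔH = Σ(broken) − Σ(formed) = 4968 − 4991 = −23 kJ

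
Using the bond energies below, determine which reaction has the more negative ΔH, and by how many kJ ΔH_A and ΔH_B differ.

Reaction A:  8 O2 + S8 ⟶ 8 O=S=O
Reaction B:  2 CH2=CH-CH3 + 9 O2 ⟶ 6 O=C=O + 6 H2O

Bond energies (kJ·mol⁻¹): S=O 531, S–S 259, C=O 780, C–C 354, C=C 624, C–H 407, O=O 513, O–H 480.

Reaction A:
  Bonds broken (reactants):
    O=O: 8 × 513 = 4104
    S–S: 8 × 259 = 2072
    Σ(broken) = 6176 kJ
  Bonds formed (products):
    S=O: 16 × 531 = 8496
    Σ(formed) = 8496 kJ
  ΔH_A = 6176 − 8496 = −2320 kJ
Reaction B:
  Bonds broken (reactants):
    C–C: 2 × 354 = 708
    C–H: 12 × 407 = 4884
    C=C: 2 × 624 = 1248
    O=O: 9 × 513 = 4617
    Σ(broken) = 11457 kJ
  Bonds formed (products):
    C=O: 12 × 780 = 9360
    O–H: 12 × 480 = 5760
    Σ(formed) = 15120 kJ
  ΔH_B = 11457 − 15120 = −3663 kJ
ΔH_A − ΔH_B = +1343 kJ, so reaction B has the more negative ΔH; |ΔH_A − ΔH_B| = 1343 kJ.

Reaction B, by 1343 kJ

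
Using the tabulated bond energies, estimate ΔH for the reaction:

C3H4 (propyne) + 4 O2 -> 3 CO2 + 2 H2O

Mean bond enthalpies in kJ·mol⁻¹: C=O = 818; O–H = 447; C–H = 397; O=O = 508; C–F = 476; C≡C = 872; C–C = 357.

Bonds broken (reactants):
  C≡C: 1 × 872 = 872
  C–C: 1 × 357 = 357
  C–H: 4 × 397 = 1588
  O=O: 4 × 508 = 2032
  Σ(broken) = 4849 kJ
Bonds formed (products):
  C=O: 6 × 818 = 4908
  O–H: 4 × 447 = 1788
  Σ(formed) = 6696 kJ
ΔH = Σ(broken) − Σ(formed) = 4849 − 6696 = −1847 kJ

ΔH ≈ −1847 kJ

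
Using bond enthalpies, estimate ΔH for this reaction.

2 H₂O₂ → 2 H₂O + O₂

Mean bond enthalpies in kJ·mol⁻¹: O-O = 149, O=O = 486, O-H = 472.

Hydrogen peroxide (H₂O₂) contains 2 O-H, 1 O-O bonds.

ΔH ≈ −188 kJ

Bonds broken (reactants):
  O-H: 4 × 472 = 1888
  O-O: 2 × 149 = 298
  Σ(broken) = 2186 kJ
Bonds formed (products):
  O-H: 4 × 472 = 1888
  O=O: 1 × 486 = 486
  Σ(formed) = 2374 kJ
ΔH = Σ(broken) − Σ(formed) = 2186 − 2374 = −188 kJ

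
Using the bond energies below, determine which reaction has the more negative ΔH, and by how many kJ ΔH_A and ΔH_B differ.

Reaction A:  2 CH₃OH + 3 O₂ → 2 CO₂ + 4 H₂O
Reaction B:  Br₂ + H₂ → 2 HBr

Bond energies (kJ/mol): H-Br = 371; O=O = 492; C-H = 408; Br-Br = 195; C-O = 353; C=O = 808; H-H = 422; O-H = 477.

Reaction A, by 1339 kJ

Reaction A:
  Bonds broken (reactants):
    C-H: 6 × 408 = 2448
    C-O: 2 × 353 = 706
    O-H: 2 × 477 = 954
    O=O: 3 × 492 = 1476
    Σ(broken) = 5584 kJ
  Bonds formed (products):
    C=O: 4 × 808 = 3232
    O-H: 8 × 477 = 3816
    Σ(formed) = 7048 kJ
  ΔH_A = 5584 − 7048 = −1464 kJ
Reaction B:
  Bonds broken (reactants):
    Br-Br: 1 × 195 = 195
    H-H: 1 × 422 = 422
    Σ(broken) = 617 kJ
  Bonds formed (products):
    H-Br: 2 × 371 = 742
    Σ(formed) = 742 kJ
  ΔH_B = 617 − 742 = −125 kJ
ΔH_A − ΔH_B = −1339 kJ, so reaction A has the more negative ΔH; |ΔH_A − ΔH_B| = 1339 kJ.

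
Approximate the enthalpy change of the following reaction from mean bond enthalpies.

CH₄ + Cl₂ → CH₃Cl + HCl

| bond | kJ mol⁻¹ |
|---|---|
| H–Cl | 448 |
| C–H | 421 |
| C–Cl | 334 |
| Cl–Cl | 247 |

Bonds broken (reactants):
  C–H: 4 × 421 = 1684
  Cl–Cl: 1 × 247 = 247
  Σ(broken) = 1931 kJ
Bonds formed (products):
  C–Cl: 1 × 334 = 334
  C–H: 3 × 421 = 1263
  H–Cl: 1 × 448 = 448
  Σ(formed) = 2045 kJ
ΔH = Σ(broken) − Σ(formed) = 1931 − 2045 = −114 kJ

ΔH ≈ −114 kJ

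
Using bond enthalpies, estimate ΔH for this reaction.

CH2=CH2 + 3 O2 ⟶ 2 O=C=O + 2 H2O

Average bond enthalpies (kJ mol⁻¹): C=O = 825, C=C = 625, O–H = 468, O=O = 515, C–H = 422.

ΔH ≈ −1314 kJ

Bonds broken (reactants):
  C–H: 4 × 422 = 1688
  C=C: 1 × 625 = 625
  O=O: 3 × 515 = 1545
  Σ(broken) = 3858 kJ
Bonds formed (products):
  C=O: 4 × 825 = 3300
  O–H: 4 × 468 = 1872
  Σ(formed) = 5172 kJ
ΔH = Σ(broken) − Σ(formed) = 3858 − 5172 = −1314 kJ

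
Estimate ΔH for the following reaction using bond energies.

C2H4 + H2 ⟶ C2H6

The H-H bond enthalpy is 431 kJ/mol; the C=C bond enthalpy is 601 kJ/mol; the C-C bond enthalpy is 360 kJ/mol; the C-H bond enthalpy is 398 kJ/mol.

ΔH ≈ −124 kJ

Bonds broken (reactants):
  C-H: 4 × 398 = 1592
  C=C: 1 × 601 = 601
  H-H: 1 × 431 = 431
  Σ(broken) = 2624 kJ
Bonds formed (products):
  C-C: 1 × 360 = 360
  C-H: 6 × 398 = 2388
  Σ(formed) = 2748 kJ
ΔH = Σ(broken) − Σ(formed) = 2624 − 2748 = −124 kJ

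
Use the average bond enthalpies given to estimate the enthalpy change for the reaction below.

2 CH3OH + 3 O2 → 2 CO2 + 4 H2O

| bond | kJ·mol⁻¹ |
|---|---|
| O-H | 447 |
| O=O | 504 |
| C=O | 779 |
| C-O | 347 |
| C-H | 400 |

ΔH ≈ −1192 kJ

Bonds broken (reactants):
  C-H: 6 × 400 = 2400
  C-O: 2 × 347 = 694
  O-H: 2 × 447 = 894
  O=O: 3 × 504 = 1512
  Σ(broken) = 5500 kJ
Bonds formed (products):
  C=O: 4 × 779 = 3116
  O-H: 8 × 447 = 3576
  Σ(formed) = 6692 kJ
ΔH = Σ(broken) − Σ(formed) = 5500 − 6692 = −1192 kJ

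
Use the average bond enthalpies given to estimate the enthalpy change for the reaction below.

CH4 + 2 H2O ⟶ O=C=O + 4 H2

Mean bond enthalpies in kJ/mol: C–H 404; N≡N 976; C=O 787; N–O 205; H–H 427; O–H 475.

Bonds broken (reactants):
  C–H: 4 × 404 = 1616
  O–H: 4 × 475 = 1900
  Σ(broken) = 3516 kJ
Bonds formed (products):
  C=O: 2 × 787 = 1574
  H–H: 4 × 427 = 1708
  Σ(formed) = 3282 kJ
ΔH = Σ(broken) − Σ(formed) = 3516 − 3282 = +234 kJ

ΔH ≈ +234 kJ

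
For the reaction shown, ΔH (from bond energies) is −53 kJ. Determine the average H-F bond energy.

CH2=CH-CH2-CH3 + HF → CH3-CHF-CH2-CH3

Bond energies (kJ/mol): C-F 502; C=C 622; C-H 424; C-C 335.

D(H-F) ≈ 586 kJ/mol

Let D be the H-F bond energy.
Σ(broken) = 2×335 + 8×424 + 1×622 + 1×D = 4684 + D
Σ(formed) = 3×335 + 1×502 + 9×424 = 5323
ΔH = Σ(broken) − Σ(formed) = (4684 + D) − (5323) = −639 + D
Setting this equal to −53 kJ gives D = 586 kJ/mol.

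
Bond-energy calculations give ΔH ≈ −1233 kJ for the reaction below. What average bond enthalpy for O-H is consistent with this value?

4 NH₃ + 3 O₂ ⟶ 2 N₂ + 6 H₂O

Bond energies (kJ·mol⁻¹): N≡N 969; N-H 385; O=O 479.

D(O-H) ≈ 446 kJ/mol

Let D be the O-H bond energy.
Σ(broken) = 12×385 + 3×479 = 6057
Σ(formed) = 2×969 + 12×D = 1938 + 12D
ΔH = Σ(broken) − Σ(formed) = (6057) − (1938 + 12D) = +4119 − 12D
Setting this equal to −1233 kJ gives 12D = 5352, so D = 446 kJ/mol.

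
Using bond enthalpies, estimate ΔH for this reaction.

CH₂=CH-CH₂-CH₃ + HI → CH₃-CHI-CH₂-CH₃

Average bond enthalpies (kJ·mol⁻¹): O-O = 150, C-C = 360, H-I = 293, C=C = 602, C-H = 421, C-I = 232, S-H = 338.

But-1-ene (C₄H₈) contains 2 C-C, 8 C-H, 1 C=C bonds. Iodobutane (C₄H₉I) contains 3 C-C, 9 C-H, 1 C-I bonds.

ΔH ≈ −118 kJ

Bonds broken (reactants):
  C-C: 2 × 360 = 720
  C-H: 8 × 421 = 3368
  C=C: 1 × 602 = 602
  H-I: 1 × 293 = 293
  Σ(broken) = 4983 kJ
Bonds formed (products):
  C-C: 3 × 360 = 1080
  C-H: 9 × 421 = 3789
  C-I: 1 × 232 = 232
  Σ(formed) = 5101 kJ
ΔH = Σ(broken) − Σ(formed) = 4983 − 5101 = −118 kJ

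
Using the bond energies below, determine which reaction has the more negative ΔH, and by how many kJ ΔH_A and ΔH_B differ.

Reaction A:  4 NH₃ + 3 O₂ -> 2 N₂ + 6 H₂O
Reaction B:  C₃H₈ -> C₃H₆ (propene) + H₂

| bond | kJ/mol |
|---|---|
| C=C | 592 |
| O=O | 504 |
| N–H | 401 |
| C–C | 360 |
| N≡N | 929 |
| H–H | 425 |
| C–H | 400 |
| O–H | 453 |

Reaction A:
  Bonds broken (reactants):
    N–H: 12 × 401 = 4812
    O=O: 3 × 504 = 1512
    Σ(broken) = 6324 kJ
  Bonds formed (products):
    N≡N: 2 × 929 = 1858
    O–H: 12 × 453 = 5436
    Σ(formed) = 7294 kJ
  ΔH_A = 6324 − 7294 = −970 kJ
Reaction B:
  Bonds broken (reactants):
    C–C: 2 × 360 = 720
    C–H: 8 × 400 = 3200
    Σ(broken) = 3920 kJ
  Bonds formed (products):
    C–C: 1 × 360 = 360
    C–H: 6 × 400 = 2400
    C=C: 1 × 592 = 592
    H–H: 1 × 425 = 425
    Σ(formed) = 3777 kJ
  ΔH_B = 3920 − 3777 = +143 kJ
ΔH_A − ΔH_B = −1113 kJ, so reaction A has the more negative ΔH; |ΔH_A − ΔH_B| = 1113 kJ.

Reaction A, by 1113 kJ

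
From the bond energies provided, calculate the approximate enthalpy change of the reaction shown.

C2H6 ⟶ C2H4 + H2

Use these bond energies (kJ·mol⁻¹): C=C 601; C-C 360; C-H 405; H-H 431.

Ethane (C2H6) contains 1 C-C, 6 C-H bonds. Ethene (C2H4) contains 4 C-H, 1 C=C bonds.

ΔH ≈ +138 kJ

Bonds broken (reactants):
  C-C: 1 × 360 = 360
  C-H: 6 × 405 = 2430
  Σ(broken) = 2790 kJ
Bonds formed (products):
  C-H: 4 × 405 = 1620
  C=C: 1 × 601 = 601
  H-H: 1 × 431 = 431
  Σ(formed) = 2652 kJ
ΔH = Σ(broken) − Σ(formed) = 2790 − 2652 = +138 kJ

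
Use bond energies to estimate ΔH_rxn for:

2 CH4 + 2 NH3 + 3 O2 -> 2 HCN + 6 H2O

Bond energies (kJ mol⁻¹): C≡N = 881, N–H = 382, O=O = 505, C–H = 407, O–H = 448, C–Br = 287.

ΔH ≈ −889 kJ

Bonds broken (reactants):
  C–H: 8 × 407 = 3256
  N–H: 6 × 382 = 2292
  O=O: 3 × 505 = 1515
  Σ(broken) = 7063 kJ
Bonds formed (products):
  C≡N: 2 × 881 = 1762
  C–H: 2 × 407 = 814
  O–H: 12 × 448 = 5376
  Σ(formed) = 7952 kJ
ΔH = Σ(broken) − Σ(formed) = 7063 − 7952 = −889 kJ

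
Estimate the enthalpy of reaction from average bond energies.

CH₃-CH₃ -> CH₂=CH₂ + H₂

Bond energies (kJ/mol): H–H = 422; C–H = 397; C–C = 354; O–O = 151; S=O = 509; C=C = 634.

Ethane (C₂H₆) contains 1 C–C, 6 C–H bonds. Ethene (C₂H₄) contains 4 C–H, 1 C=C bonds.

Bonds broken (reactants):
  C–C: 1 × 354 = 354
  C–H: 6 × 397 = 2382
  Σ(broken) = 2736 kJ
Bonds formed (products):
  C–H: 4 × 397 = 1588
  C=C: 1 × 634 = 634
  H–H: 1 × 422 = 422
  Σ(formed) = 2644 kJ
ΔH = Σ(broken) − Σ(formed) = 2736 − 2644 = +92 kJ

ΔH ≈ +92 kJ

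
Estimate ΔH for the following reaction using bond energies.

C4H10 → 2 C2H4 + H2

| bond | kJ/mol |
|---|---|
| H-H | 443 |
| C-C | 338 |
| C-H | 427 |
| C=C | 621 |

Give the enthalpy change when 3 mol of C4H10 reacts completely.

Bonds broken (reactants):
  C-C: 3 × 338 = 1014
  C-H: 10 × 427 = 4270
  Σ(broken) = 5284 kJ
Bonds formed (products):
  C-H: 8 × 427 = 3416
  C=C: 2 × 621 = 1242
  H-H: 1 × 443 = 443
  Σ(formed) = 5101 kJ
ΔH = Σ(broken) − Σ(formed) = 5284 − 5101 = +183 kJ
For 3× the reaction as written: 3 × (+183) = +549 kJ

ΔH = +549 kJ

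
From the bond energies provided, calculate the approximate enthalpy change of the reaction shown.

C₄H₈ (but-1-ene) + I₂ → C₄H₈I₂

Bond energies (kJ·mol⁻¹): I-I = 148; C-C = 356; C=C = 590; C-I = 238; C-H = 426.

Bonds broken (reactants):
  C-C: 2 × 356 = 712
  C-H: 8 × 426 = 3408
  C=C: 1 × 590 = 590
  I-I: 1 × 148 = 148
  Σ(broken) = 4858 kJ
Bonds formed (products):
  C-C: 3 × 356 = 1068
  C-H: 8 × 426 = 3408
  C-I: 2 × 238 = 476
  Σ(formed) = 4952 kJ
ΔH = Σ(broken) − Σ(formed) = 4858 − 4952 = −94 kJ

ΔH ≈ −94 kJ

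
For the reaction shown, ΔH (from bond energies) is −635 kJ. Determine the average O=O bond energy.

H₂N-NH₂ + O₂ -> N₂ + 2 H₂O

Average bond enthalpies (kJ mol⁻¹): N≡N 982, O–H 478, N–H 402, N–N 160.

D(O=O) ≈ 491 kJ/mol

Let D be the O=O bond energy.
Σ(broken) = 4×402 + 1×160 + 1×D = 1768 + D
Σ(formed) = 1×982 + 4×478 = 2894
ΔH = Σ(broken) − Σ(formed) = (1768 + D) − (2894) = −1126 + D
Setting this equal to −635 kJ gives D = 491 kJ/mol.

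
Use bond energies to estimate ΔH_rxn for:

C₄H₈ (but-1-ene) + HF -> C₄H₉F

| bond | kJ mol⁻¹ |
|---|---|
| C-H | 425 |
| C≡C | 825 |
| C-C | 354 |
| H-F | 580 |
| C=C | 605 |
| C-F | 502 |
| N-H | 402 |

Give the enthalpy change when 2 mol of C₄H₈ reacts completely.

ΔH = −192 kJ

Bonds broken (reactants):
  C-C: 2 × 354 = 708
  C-H: 8 × 425 = 3400
  C=C: 1 × 605 = 605
  H-F: 1 × 580 = 580
  Σ(broken) = 5293 kJ
Bonds formed (products):
  C-C: 3 × 354 = 1062
  C-F: 1 × 502 = 502
  C-H: 9 × 425 = 3825
  Σ(formed) = 5389 kJ
ΔH = Σ(broken) − Σ(formed) = 5293 − 5389 = −96 kJ
For 2× the reaction as written: 2 × (−96) = −192 kJ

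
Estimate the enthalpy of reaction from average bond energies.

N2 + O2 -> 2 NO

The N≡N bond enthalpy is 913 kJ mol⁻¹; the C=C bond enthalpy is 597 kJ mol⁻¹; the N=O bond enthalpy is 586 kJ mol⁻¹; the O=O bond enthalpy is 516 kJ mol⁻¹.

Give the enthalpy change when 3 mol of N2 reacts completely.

Bonds broken (reactants):
  N≡N: 1 × 913 = 913
  O=O: 1 × 516 = 516
  Σ(broken) = 1429 kJ
Bonds formed (products):
  N=O: 2 × 586 = 1172
  Σ(formed) = 1172 kJ
ΔH = Σ(broken) − Σ(formed) = 1429 − 1172 = +257 kJ
For 3× the reaction as written: 3 × (+257) = +771 kJ

ΔH = +771 kJ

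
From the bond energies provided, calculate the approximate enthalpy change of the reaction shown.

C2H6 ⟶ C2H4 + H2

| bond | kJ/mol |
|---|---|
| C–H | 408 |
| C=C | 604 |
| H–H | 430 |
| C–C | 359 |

ΔH ≈ +141 kJ

Bonds broken (reactants):
  C–C: 1 × 359 = 359
  C–H: 6 × 408 = 2448
  Σ(broken) = 2807 kJ
Bonds formed (products):
  C–H: 4 × 408 = 1632
  C=C: 1 × 604 = 604
  H–H: 1 × 430 = 430
  Σ(formed) = 2666 kJ
ΔH = Σ(broken) − Σ(formed) = 2807 − 2666 = +141 kJ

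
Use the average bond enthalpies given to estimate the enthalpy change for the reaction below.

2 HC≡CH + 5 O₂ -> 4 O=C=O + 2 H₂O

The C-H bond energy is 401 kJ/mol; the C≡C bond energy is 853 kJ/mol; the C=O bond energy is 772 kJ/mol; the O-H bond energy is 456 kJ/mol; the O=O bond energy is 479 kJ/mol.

ΔH ≈ −2295 kJ

Bonds broken (reactants):
  C≡C: 2 × 853 = 1706
  C-H: 4 × 401 = 1604
  O=O: 5 × 479 = 2395
  Σ(broken) = 5705 kJ
Bonds formed (products):
  C=O: 8 × 772 = 6176
  O-H: 4 × 456 = 1824
  Σ(formed) = 8000 kJ
ΔH = Σ(broken) − Σ(formed) = 5705 − 8000 = −2295 kJ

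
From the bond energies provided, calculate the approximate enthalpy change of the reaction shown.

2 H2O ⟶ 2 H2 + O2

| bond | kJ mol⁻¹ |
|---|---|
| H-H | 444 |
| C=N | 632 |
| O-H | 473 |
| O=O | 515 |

Bonds broken (reactants):
  O-H: 4 × 473 = 1892
  Σ(broken) = 1892 kJ
Bonds formed (products):
  H-H: 2 × 444 = 888
  O=O: 1 × 515 = 515
  Σ(formed) = 1403 kJ
ΔH = Σ(broken) − Σ(formed) = 1892 − 1403 = +489 kJ

ΔH ≈ +489 kJ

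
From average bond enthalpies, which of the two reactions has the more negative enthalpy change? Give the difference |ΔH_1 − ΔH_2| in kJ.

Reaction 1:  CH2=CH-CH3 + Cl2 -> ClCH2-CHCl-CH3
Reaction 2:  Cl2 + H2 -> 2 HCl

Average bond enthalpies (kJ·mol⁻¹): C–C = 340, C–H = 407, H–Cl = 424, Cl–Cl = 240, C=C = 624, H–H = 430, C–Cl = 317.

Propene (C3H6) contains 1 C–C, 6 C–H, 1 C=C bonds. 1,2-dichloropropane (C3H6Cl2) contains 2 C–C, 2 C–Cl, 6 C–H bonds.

Reaction 1:
  Bonds broken (reactants):
    C–C: 1 × 340 = 340
    C–H: 6 × 407 = 2442
    C=C: 1 × 624 = 624
    Cl–Cl: 1 × 240 = 240
    Σ(broken) = 3646 kJ
  Bonds formed (products):
    C–C: 2 × 340 = 680
    C–Cl: 2 × 317 = 634
    C–H: 6 × 407 = 2442
    Σ(formed) = 3756 kJ
  ΔH_1 = 3646 − 3756 = −110 kJ
Reaction 2:
  Bonds broken (reactants):
    Cl–Cl: 1 × 240 = 240
    H–H: 1 × 430 = 430
    Σ(broken) = 670 kJ
  Bonds formed (products):
    H–Cl: 2 × 424 = 848
    Σ(formed) = 848 kJ
  ΔH_2 = 670 − 848 = −178 kJ
ΔH_1 − ΔH_2 = +68 kJ, so reaction 2 has the more negative ΔH; |ΔH_1 − ΔH_2| = 68 kJ.

Reaction 2, by 68 kJ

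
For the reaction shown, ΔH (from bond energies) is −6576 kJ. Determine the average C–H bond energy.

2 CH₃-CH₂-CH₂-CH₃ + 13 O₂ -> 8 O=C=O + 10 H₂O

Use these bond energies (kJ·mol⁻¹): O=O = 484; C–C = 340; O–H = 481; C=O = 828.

Let D be the C–H bond energy.
Σ(broken) = 6×340 + 20×D + 13×484 = 8332 + 20D
Σ(formed) = 16×828 + 20×481 = 22868
ΔH = Σ(broken) − Σ(formed) = (8332 + 20D) − (22868) = −14536 + 20D
Setting this equal to −6576 kJ gives 20D = 7960, so D = 398 kJ/mol.

D(C–H) ≈ 398 kJ/mol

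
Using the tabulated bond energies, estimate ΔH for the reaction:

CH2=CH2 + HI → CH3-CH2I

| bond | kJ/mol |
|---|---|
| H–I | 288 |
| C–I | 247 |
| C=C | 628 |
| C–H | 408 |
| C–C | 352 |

ΔH ≈ −91 kJ

Bonds broken (reactants):
  C–H: 4 × 408 = 1632
  C=C: 1 × 628 = 628
  H–I: 1 × 288 = 288
  Σ(broken) = 2548 kJ
Bonds formed (products):
  C–C: 1 × 352 = 352
  C–H: 5 × 408 = 2040
  C–I: 1 × 247 = 247
  Σ(formed) = 2639 kJ
ΔH = Σ(broken) − Σ(formed) = 2548 − 2639 = −91 kJ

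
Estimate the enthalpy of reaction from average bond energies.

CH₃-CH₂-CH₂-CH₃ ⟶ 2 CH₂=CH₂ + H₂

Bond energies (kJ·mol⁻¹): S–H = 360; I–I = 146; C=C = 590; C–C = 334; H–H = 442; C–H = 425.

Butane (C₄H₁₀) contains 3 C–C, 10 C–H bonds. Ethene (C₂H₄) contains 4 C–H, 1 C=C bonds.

ΔH ≈ +230 kJ

Bonds broken (reactants):
  C–C: 3 × 334 = 1002
  C–H: 10 × 425 = 4250
  Σ(broken) = 5252 kJ
Bonds formed (products):
  C–H: 8 × 425 = 3400
  C=C: 2 × 590 = 1180
  H–H: 1 × 442 = 442
  Σ(formed) = 5022 kJ
ΔH = Σ(broken) − Σ(formed) = 5252 − 5022 = +230 kJ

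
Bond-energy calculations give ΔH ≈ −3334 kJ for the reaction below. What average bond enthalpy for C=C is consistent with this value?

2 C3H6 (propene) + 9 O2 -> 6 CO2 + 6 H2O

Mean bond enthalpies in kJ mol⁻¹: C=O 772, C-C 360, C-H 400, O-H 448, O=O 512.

D(C=C) ≈ 589 kJ/mol

Let D be the C=C bond energy.
Σ(broken) = 2×360 + 12×400 + 2×D + 9×512 = 10128 + 2D
Σ(formed) = 12×772 + 12×448 = 14640
ΔH = Σ(broken) − Σ(formed) = (10128 + 2D) − (14640) = −4512 + 2D
Setting this equal to −3334 kJ gives 2D = 1178, so D = 589 kJ/mol.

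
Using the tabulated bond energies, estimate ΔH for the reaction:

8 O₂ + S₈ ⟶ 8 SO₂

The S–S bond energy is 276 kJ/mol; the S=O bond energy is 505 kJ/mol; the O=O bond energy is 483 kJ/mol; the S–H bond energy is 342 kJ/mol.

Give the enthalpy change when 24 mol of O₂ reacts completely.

ΔH = −6024 kJ

Bonds broken (reactants):
  O=O: 8 × 483 = 3864
  S–S: 8 × 276 = 2208
  Σ(broken) = 6072 kJ
Bonds formed (products):
  S=O: 16 × 505 = 8080
  Σ(formed) = 8080 kJ
ΔH = Σ(broken) − Σ(formed) = 6072 − 8080 = −2008 kJ
For 3× the reaction as written: 3 × (−2008) = −6024 kJ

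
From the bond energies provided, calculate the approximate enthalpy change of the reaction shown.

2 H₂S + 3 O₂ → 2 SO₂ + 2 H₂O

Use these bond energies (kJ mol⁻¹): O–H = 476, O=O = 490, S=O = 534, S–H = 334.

ΔH ≈ −1234 kJ

Bonds broken (reactants):
  O=O: 3 × 490 = 1470
  S–H: 4 × 334 = 1336
  Σ(broken) = 2806 kJ
Bonds formed (products):
  O–H: 4 × 476 = 1904
  S=O: 4 × 534 = 2136
  Σ(formed) = 4040 kJ
ΔH = Σ(broken) − Σ(formed) = 2806 − 4040 = −1234 kJ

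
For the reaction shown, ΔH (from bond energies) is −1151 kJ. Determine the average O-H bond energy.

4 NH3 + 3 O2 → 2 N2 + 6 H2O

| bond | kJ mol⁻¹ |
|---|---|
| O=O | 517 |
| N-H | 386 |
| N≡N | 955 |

D(O-H) ≈ 452 kJ/mol

Let D be the O-H bond energy.
Σ(broken) = 12×386 + 3×517 = 6183
Σ(formed) = 2×955 + 12×D = 1910 + 12D
ΔH = Σ(broken) − Σ(formed) = (6183) − (1910 + 12D) = +4273 − 12D
Setting this equal to −1151 kJ gives 12D = 5424, so D = 452 kJ/mol.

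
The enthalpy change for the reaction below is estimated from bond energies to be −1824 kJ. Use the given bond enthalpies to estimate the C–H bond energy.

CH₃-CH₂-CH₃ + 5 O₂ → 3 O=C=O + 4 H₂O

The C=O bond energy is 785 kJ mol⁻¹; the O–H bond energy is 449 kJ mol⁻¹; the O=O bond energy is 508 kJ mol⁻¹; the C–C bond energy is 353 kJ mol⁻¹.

Let D be the C–H bond energy.
Σ(broken) = 2×353 + 8×D + 5×508 = 3246 + 8D
Σ(formed) = 6×785 + 8×449 = 8302
ΔH = Σ(broken) − Σ(formed) = (3246 + 8D) − (8302) = −5056 + 8D
Setting this equal to −1824 kJ gives 8D = 3232, so D = 404 kJ/mol.

D(C–H) ≈ 404 kJ/mol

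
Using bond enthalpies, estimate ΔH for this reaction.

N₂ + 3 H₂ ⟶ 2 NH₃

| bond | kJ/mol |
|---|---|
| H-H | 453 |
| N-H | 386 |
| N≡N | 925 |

ΔH ≈ −32 kJ

Bonds broken (reactants):
  H-H: 3 × 453 = 1359
  N≡N: 1 × 925 = 925
  Σ(broken) = 2284 kJ
Bonds formed (products):
  N-H: 6 × 386 = 2316
  Σ(formed) = 2316 kJ
ΔH = Σ(broken) − Σ(formed) = 2284 − 2316 = −32 kJ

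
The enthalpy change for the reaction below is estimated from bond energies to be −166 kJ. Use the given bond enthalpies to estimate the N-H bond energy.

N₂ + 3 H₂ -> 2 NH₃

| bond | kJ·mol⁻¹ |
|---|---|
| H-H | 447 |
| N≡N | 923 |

D(N-H) ≈ 405 kJ/mol

Let D be the N-H bond energy.
Σ(broken) = 3×447 + 1×923 = 2264
Σ(formed) = 6×D = 6D
ΔH = Σ(broken) − Σ(formed) = (2264) − (6D) = +2264 − 6D
Setting this equal to −166 kJ gives 6D = 2430, so D = 405 kJ/mol.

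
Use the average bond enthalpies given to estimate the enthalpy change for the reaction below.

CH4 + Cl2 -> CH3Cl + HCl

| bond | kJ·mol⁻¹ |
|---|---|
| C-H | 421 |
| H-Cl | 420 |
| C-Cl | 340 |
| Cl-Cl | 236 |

Bonds broken (reactants):
  C-H: 4 × 421 = 1684
  Cl-Cl: 1 × 236 = 236
  Σ(broken) = 1920 kJ
Bonds formed (products):
  C-Cl: 1 × 340 = 340
  C-H: 3 × 421 = 1263
  H-Cl: 1 × 420 = 420
  Σ(formed) = 2023 kJ
ΔH = Σ(broken) − Σ(formed) = 1920 − 2023 = −103 kJ

ΔH ≈ −103 kJ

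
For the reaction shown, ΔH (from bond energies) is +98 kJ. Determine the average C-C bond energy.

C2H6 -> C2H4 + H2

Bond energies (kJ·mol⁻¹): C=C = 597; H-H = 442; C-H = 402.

D(C-C) ≈ 333 kJ/mol

Let D be the C-C bond energy.
Σ(broken) = 1×D + 6×402 = 2412 + D
Σ(formed) = 4×402 + 1×597 + 1×442 = 2647
ΔH = Σ(broken) − Σ(formed) = (2412 + D) − (2647) = −235 + D
Setting this equal to +98 kJ gives D = 333 kJ/mol.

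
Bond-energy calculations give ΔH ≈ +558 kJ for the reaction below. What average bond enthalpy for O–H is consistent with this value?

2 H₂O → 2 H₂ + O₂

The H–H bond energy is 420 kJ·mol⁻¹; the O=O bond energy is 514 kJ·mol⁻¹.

D(O–H) ≈ 478 kJ/mol

Let D be the O–H bond energy.
Σ(broken) = 4×D = 4D
Σ(formed) = 2×420 + 1×514 = 1354
ΔH = Σ(broken) − Σ(formed) = (4D) − (1354) = −1354 + 4D
Setting this equal to +558 kJ gives 4D = 1912, so D = 478 kJ/mol.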